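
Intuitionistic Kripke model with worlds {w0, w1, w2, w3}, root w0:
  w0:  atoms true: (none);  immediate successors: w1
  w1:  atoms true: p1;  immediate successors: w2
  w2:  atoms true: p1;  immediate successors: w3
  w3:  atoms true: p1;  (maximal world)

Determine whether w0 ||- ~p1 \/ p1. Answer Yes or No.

w0 ||-/- ~p1 \/ p1: neither disjunct is forced at w0.
w0 ||-/- ~p1 since w1 is accessible from w0 and w1 ||- p1.

No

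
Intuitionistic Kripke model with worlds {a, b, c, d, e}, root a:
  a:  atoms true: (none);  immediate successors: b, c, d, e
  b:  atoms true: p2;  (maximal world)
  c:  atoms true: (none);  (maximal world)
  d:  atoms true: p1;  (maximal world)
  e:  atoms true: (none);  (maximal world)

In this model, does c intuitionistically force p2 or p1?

No

c does not force p2 or p1: neither disjunct is forced at c.
c lacks atom p2, so c does not force p2.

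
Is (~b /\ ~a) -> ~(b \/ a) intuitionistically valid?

This is a constructively valid De Morgan direction (conjunction of negations to negated disjunction), which is intuitionistically derivable.
If both ~b and ~a hold at a world, no accessible world forces b or forces a, so none forces b \/ a.

Yes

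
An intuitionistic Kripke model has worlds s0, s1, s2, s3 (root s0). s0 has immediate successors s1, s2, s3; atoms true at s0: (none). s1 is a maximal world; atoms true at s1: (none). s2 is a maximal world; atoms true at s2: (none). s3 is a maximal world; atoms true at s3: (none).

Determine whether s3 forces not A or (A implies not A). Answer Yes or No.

s3 forces not A or (A implies not A) via the disjunct not A.

Yes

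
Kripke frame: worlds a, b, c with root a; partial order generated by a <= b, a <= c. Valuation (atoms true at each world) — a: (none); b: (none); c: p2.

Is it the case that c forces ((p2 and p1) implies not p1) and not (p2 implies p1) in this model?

c forces ((p2 and p1) implies not p1) and not (p2 implies p1) since c forces both conjuncts.

Yes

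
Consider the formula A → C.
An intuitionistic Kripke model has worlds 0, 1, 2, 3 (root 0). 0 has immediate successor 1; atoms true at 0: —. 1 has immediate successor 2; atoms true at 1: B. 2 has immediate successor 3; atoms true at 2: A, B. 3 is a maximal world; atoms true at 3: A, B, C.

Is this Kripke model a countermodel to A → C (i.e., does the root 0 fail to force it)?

Yes

0 ⊮ A → C: at the accessible world 2, 2 ⊩ A but 2 ⊮ C.
2 lacks atom C, so 2 ⊮ C.
So the root 0 does not force A → C; the model is a countermodel.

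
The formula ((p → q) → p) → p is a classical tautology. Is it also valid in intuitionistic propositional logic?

This is Peirce's law, which is not intuitionistically valid.
A Kripke countermodel: worlds u0, u1; order generated by u0 ≤ u1; atoms true at each world — u0:{}; u1:{p}.
u0 ⊮ ((p → q) → p) → p: already at u0 itself, u0 ⊩ (p → q) → p but u0 ⊮ p.
u0 lacks atom p, so u0 ⊮ p.
So the root u0 does not force the formula.

No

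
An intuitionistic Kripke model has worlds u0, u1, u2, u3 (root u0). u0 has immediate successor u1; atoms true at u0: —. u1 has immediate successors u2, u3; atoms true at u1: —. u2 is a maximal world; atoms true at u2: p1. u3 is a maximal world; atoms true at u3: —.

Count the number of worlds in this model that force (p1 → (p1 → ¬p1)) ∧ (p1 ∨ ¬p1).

1

u0: does not force it — u0 ⊮ (p1 → (p1 → ¬p1)) ∧ (p1 ∨ ¬p1) since u0 fails p1 → (p1 → ¬p1).
u1: does not force it.
u2: does not force it.
u3: forces it.
Worlds forcing the formula: {u3}.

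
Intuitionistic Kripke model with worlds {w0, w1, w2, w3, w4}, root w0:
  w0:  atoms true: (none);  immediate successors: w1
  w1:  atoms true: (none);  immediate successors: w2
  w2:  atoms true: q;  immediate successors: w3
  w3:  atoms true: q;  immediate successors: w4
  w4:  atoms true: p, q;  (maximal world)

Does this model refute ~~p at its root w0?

w0 ||- ~~p: no world accessible from w0 forces ~p.
So the root w0 forces ~~p; the model is not a countermodel.

No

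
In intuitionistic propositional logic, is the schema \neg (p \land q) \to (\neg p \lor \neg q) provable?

This is the constructively invalid direction of De Morgan's law for conjunction, which is not intuitionistically valid.
A Kripke countermodel: worlds a, b, c; order generated by a \le b, a \le c; atoms true at each world — a:{}; b:{p}; c:{q}.
a \nVdash \neg (p \land q) \to (\neg p \lor \neg q): already at a itself, a \Vdash \neg (p \land q) but a \nVdash \neg p \lor \neg q.
a \nVdash \neg p \lor \neg q: neither disjunct is forced at a.
a \nVdash \neg p since b is accessible from a and b \Vdash p.
So the root a does not force the formula.

No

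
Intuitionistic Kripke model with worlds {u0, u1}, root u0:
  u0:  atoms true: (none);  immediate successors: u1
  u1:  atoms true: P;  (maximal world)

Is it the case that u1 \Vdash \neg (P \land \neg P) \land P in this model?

u1 \Vdash \neg (P \land \neg P) \land P since u1 forces both conjuncts.

Yes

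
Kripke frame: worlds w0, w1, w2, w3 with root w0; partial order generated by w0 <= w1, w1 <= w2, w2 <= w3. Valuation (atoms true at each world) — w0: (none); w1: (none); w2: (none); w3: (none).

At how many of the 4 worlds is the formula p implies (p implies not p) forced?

4

w0: forces it.
w1: forces it.
w2: forces it.
w3: forces it.
Worlds forcing the formula: {w0, w1, w2, w3}.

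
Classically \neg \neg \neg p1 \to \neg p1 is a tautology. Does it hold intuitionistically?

Yes

This is triple-negation reduction, which is intuitionistically derivable.
Assume \neg \neg \neg p1 and suppose p1. Then \neg \neg p1 (double-negation introduction), contradicting \neg \neg \neg p1. So \neg p1.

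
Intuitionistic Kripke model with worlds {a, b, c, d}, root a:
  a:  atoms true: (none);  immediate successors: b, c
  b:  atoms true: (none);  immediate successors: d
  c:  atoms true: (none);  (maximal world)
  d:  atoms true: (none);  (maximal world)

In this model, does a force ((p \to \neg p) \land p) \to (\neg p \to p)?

a \Vdash ((p \to \neg p) \land p) \to (\neg p \to p) vacuously: no world accessible from a forces the antecedent (p \to \neg p) \land p.

Yes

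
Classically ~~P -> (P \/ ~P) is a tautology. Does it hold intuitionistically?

This is a variant of double-negation elimination (deriving excluded middle from double negation), which is not intuitionistically valid.
A Kripke countermodel: worlds 0, 1; order generated by 0 <= 1; atoms true at each world — 0:{}; 1:{P}.
0 ||-/- ~~P -> (P \/ ~P): already at 0 itself, 0 ||- ~~P but 0 ||-/- P \/ ~P.
0 ||-/- P \/ ~P: neither disjunct is forced at 0.
0 lacks atom P, so 0 ||-/- P.
So the root 0 does not force the formula.

No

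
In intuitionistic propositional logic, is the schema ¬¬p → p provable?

No

This is double-negation elimination, which is not intuitionistically valid.
A Kripke countermodel: worlds a, b; order generated by a ≤ b; atoms true at each world — a:{}; b:{p}.
a ⊮ ¬¬p → p: already at a itself, a ⊩ ¬¬p but a ⊮ p.
a lacks atom p, so a ⊮ p.
So the root a does not force the formula.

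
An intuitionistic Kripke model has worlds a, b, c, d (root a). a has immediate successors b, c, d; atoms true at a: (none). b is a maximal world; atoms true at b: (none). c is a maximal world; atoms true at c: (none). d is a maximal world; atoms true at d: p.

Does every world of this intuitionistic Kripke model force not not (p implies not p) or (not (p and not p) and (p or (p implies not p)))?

No

Not every world: a does not force not not (p implies not p) or (not (p and not p) and (p or (p implies not p))).
a does not force not not (p implies not p) or (not (p and not p) and (p or (p implies not p))): neither disjunct is forced at a.
a does not force not not (p implies not p) since d is accessible from a and d forces not (p implies not p).
d forces not (p implies not p): no world accessible from d forces p implies not p.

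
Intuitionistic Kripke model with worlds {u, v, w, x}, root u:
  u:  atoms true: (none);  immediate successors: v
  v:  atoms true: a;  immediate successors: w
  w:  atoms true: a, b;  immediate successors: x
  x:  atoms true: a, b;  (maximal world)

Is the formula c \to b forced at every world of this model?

Yes

u \Vdash c \to b vacuously: no world accessible from u forces the antecedent c.
Since the root u forces c \to b and forcing is persistent (monotone upward), every world forces it.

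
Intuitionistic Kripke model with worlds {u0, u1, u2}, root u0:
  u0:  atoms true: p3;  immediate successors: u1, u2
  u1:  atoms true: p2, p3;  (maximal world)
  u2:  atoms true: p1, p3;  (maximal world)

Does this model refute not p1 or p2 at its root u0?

u0 does not force not p1 or p2: neither disjunct is forced at u0.
u0 does not force not p1 since u2 is accessible from u0 and u2 forces p1.
So the root u0 does not force not p1 or p2; the model is a countermodel.

Yes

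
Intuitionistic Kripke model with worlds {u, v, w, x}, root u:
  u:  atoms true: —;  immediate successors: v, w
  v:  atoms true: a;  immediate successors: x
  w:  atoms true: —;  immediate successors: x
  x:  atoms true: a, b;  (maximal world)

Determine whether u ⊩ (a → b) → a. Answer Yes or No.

u ⊮ (a → b) → a: at the accessible world w, w ⊩ a → b but w ⊮ a.
w lacks atom a, so w ⊮ a.

No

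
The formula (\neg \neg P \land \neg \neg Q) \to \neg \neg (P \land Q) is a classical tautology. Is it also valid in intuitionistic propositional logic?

Yes

This is the distribution of double negation over conjunction, which is intuitionistically derivable.
Assume \neg \neg P, \neg \neg Q, and \neg (P \land Q). From P we'd get \neg Q (since P \land Q is refuted), contradicting \neg \neg Q; so \neg P, contradicting \neg \neg P.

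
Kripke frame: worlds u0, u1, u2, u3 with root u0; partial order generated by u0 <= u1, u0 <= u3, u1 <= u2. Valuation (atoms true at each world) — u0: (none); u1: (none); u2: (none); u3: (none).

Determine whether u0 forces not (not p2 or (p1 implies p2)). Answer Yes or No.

u0 does not force not (not p2 or (p1 implies p2)) since u0 is accessible from u0 and u0 forces not p2 or (p1 implies p2).
u0 forces not p2 or (p1 implies p2) via the disjunct not p2.

No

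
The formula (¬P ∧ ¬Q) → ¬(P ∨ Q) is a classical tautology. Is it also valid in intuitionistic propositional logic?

Yes

This is a constructively valid De Morgan direction (conjunction of negations to negated disjunction), which is intuitionistically derivable.
If both ¬P and ¬Q hold at a world, no accessible world forces P or forces Q, so none forces P ∨ Q.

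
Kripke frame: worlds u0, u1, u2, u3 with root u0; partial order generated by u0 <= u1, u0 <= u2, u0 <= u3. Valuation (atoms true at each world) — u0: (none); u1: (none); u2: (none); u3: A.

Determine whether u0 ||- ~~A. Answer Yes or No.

u0 ||-/- ~~A since u1 is accessible from u0 and u1 ||- ~A.
u1 ||- ~A: no world accessible from u1 forces A.

No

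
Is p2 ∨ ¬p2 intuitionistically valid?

This is the law of excluded middle, which is not intuitionistically valid.
A Kripke countermodel: worlds s0, s1; order generated by s0 ≤ s1; atoms true at each world — s0:{}; s1:{p2}.
s0 ⊮ p2 ∨ ¬p2: neither disjunct is forced at s0.
s0 lacks atom p2, so s0 ⊮ p2.
So the root s0 does not force the formula.

No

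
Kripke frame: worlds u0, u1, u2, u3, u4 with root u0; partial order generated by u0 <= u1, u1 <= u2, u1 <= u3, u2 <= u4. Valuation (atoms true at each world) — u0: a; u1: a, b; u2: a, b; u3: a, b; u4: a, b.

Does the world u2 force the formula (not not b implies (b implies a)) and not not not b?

No

u2 does not force (not not b implies (b implies a)) and not not not b since u2 fails not not not b.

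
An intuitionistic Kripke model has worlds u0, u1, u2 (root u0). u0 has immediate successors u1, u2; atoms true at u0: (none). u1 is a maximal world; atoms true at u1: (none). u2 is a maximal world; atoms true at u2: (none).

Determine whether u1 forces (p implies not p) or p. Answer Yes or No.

Yes

u1 forces (p implies not p) or p via the disjunct p implies not p.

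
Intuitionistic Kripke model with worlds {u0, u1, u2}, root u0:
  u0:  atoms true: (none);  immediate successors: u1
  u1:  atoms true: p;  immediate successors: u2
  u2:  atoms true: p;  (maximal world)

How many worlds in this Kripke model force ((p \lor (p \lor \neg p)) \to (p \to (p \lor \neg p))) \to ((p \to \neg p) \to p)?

u0: forces it.
u1: forces it.
u2: forces it.
Worlds forcing the formula: {u0, u1, u2}.

3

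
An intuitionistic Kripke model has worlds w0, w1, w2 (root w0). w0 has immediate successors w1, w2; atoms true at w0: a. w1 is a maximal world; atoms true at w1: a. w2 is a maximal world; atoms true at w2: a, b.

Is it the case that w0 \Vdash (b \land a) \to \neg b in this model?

w0 \nVdash (b \land a) \to \neg b: at the accessible world w2, w2 \Vdash b \land a but w2 \nVdash \neg b.
w2 \nVdash \neg b since w2 is accessible from w2 and w2 \Vdash b.

No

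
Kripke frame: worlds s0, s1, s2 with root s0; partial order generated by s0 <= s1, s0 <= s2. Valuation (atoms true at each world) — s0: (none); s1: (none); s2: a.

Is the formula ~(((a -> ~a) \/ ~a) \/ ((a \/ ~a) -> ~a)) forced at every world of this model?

Not every world: s0 ||-/- ~(((a -> ~a) \/ ~a) \/ ((a \/ ~a) -> ~a)).
s0 ||-/- ~(((a -> ~a) \/ ~a) \/ ((a \/ ~a) -> ~a)) since s1 is accessible from s0 and s1 ||- ((a -> ~a) \/ ~a) \/ ((a \/ ~a) -> ~a).
s1 ||- ((a -> ~a) \/ ~a) \/ ((a \/ ~a) -> ~a) via the disjunct (a -> ~a) \/ ~a.

No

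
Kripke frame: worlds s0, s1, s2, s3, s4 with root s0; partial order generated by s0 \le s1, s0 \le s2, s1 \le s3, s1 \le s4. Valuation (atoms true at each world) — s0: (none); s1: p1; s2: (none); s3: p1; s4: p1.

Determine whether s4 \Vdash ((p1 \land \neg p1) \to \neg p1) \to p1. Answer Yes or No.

s4 \Vdash ((p1 \land \neg p1) \to \neg p1) \to p1: every world accessible from s4 that forces (p1 \land \neg p1) \to \neg p1 (namely s4) also forces p1.

Yes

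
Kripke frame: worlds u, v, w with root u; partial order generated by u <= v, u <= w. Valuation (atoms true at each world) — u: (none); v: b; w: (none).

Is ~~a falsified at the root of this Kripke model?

Yes

u ||-/- ~~a since u is accessible from u and u ||- ~a.
u ||- ~a: no world accessible from u forces a.
So the root u does not force ~~a; the model is a countermodel.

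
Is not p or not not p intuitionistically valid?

This is the weak law of excluded middle, which is not intuitionistically valid.
A Kripke countermodel: worlds s0, s1, s2; order generated by s0 <= s1, s0 <= s2; atoms true at each world — s0:{}; s1:{p}; s2:{}.
s0 does not force not p or not not p: neither disjunct is forced at s0.
s0 does not force not p since s1 is accessible from s0 and s1 forces p.
So the root s0 does not force the formula.

No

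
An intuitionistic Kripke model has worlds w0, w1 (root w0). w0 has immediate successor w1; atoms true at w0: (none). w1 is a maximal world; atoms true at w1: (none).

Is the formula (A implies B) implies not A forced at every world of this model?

w0 forces (A implies B) implies not A: every world accessible from w0 that forces A implies B (namely w0, w1) also forces not A.
Since the root w0 forces (A implies B) implies not A and forcing is persistent (monotone upward), every world forces it.

Yes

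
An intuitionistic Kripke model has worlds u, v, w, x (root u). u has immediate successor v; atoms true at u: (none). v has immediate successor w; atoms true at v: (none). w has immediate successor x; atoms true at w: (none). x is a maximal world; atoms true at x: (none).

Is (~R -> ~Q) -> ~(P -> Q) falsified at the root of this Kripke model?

u ||-/- (~R -> ~Q) -> ~(P -> Q): already at u itself, u ||- ~R -> ~Q but u ||-/- ~(P -> Q).
u ||-/- ~(P -> Q) since u is accessible from u and u ||- P -> Q.
u ||- P -> Q vacuously: no world accessible from u forces the antecedent P.
So the root u does not force (~R -> ~Q) -> ~(P -> Q); the model is a countermodel.

Yes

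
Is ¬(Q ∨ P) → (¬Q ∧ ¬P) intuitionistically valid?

This is a constructively valid De Morgan direction (negated disjunction to conjunction of negations), which is intuitionistically derivable.
From ¬(Q ∨ P): if Q held then Q ∨ P would, contradiction — so ¬Q; similarly ¬P.

Yes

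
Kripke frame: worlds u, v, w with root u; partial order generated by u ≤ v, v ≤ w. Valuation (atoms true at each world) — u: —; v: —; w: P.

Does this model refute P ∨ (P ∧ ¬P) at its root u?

Yes

u ⊮ P ∨ (P ∧ ¬P): neither disjunct is forced at u.
u lacks atom P, so u ⊮ P.
So the root u does not force P ∨ (P ∧ ¬P); the model is a countermodel.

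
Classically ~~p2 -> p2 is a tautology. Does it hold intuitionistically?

No

This is double-negation elimination, which is not intuitionistically valid.
A Kripke countermodel: worlds w0, w1; order generated by w0 <= w1; atoms true at each world — w0:{}; w1:{p2}.
w0 ||-/- ~~p2 -> p2: already at w0 itself, w0 ||- ~~p2 but w0 ||-/- p2.
w0 lacks atom p2, so w0 ||-/- p2.
So the root w0 does not force the formula.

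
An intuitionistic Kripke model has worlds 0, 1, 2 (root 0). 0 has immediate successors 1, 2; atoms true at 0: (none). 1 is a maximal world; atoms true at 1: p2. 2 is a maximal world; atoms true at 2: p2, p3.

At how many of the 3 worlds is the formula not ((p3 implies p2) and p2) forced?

0: does not force it — 0 does not force not ((p3 implies p2) and p2) since 1 is accessible from 0 and 1 forces (p3 implies p2) and p2.
1: does not force it — 1 does not force not ((p3 implies p2) and p2) since 1 is accessible from 1 and 1 forces (p3 implies p2) and p2.
2: does not force it — 2 does not force not ((p3 implies p2) and p2) since 2 is accessible from 2 and 2 forces (p3 implies p2) and p2.
Worlds forcing the formula: { }.

0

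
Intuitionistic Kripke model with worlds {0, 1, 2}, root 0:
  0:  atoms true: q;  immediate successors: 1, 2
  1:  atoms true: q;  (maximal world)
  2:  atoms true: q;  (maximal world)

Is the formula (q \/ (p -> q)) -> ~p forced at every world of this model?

0 ||- (q \/ (p -> q)) -> ~p: every world accessible from 0 that forces q \/ (p -> q) (namely 0, 1, 2) also forces ~p.
Since the root 0 forces (q \/ (p -> q)) -> ~p and forcing is persistent (monotone upward), every world forces it.

Yes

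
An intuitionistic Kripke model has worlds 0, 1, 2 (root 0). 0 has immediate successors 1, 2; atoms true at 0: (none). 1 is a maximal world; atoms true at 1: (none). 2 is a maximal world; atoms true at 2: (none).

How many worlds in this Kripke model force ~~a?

0

0: does not force it — 0 ||-/- ~~a since 0 is accessible from 0 and 0 ||- ~a.
1: does not force it — 1 ||-/- ~~a since 1 is accessible from 1 and 1 ||- ~a.
2: does not force it.
Worlds forcing the formula: { }.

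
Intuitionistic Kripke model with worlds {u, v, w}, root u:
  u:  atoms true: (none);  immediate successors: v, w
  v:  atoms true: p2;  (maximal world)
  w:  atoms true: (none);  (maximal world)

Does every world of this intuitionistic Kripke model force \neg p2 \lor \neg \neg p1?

No

Not every world: u \nVdash \neg p2 \lor \neg \neg p1.
u \nVdash \neg p2 \lor \neg \neg p1: neither disjunct is forced at u.
u \nVdash \neg p2 since v is accessible from u and v \Vdash p2.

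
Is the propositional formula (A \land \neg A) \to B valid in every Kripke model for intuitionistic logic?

Yes

This is an instance of ex falso quodlibet, which is intuitionistically derivable.
No world can force both A and \neg A, so the antecedent A \land \neg A is never forced and the implication holds vacuously at every world.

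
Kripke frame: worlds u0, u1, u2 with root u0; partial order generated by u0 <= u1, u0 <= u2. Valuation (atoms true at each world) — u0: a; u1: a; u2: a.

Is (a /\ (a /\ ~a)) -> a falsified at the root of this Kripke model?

u0 ||- (a /\ (a /\ ~a)) -> a vacuously: no world accessible from u0 forces the antecedent a /\ (a /\ ~a).
So the root u0 forces (a /\ (a /\ ~a)) -> a; the model is not a countermodel.

No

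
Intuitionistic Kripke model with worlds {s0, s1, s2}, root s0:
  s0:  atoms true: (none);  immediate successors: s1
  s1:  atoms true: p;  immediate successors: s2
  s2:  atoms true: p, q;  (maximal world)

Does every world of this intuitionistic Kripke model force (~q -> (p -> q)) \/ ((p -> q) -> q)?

s0 ||- (~q -> (p -> q)) \/ ((p -> q) -> q) via the disjunct ~q -> (p -> q).
Since the root s0 forces (~q -> (p -> q)) \/ ((p -> q) -> q) and forcing is persistent (monotone upward), every world forces it.

Yes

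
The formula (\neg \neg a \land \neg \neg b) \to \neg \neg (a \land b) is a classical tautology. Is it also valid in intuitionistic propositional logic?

This is the distribution of double negation over conjunction, which is intuitionistically derivable.
Assume \neg \neg a, \neg \neg b, and \neg (a \land b). From a we'd get \neg b (since a \land b is refuted), contradicting \neg \neg b; so \neg a, contradicting \neg \neg a.

Yes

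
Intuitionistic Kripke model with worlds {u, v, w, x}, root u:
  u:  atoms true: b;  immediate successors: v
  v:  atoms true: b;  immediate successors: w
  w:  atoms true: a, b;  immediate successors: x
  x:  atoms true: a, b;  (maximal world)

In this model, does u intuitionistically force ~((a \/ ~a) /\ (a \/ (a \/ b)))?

u ||-/- ~((a \/ ~a) /\ (a \/ (a \/ b))) since w is accessible from u and w ||- (a \/ ~a) /\ (a \/ (a \/ b)).
w ||- (a \/ ~a) /\ (a \/ (a \/ b)) since w forces both conjuncts.

No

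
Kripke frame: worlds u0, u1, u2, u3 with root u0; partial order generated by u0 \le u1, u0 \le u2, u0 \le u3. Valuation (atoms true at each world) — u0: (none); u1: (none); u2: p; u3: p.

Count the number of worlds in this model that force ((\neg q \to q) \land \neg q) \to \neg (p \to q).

4

u0: forces it.
u1: forces it.
u2: forces it.
u3: forces it.
Worlds forcing the formula: {u0, u1, u2, u3}.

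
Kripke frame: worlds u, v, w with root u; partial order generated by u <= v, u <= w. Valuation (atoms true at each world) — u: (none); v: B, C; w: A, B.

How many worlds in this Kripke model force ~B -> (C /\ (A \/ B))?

3

u: forces it.
v: forces it.
w: forces it.
Worlds forcing the formula: {u, v, w}.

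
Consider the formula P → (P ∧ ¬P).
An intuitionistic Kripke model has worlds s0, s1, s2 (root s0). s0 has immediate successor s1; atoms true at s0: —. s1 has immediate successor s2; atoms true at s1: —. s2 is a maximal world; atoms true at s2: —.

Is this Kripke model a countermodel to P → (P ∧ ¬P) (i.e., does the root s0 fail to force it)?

No

s0 ⊩ P → (P ∧ ¬P) vacuously: no world accessible from s0 forces the antecedent P.
So the root s0 forces P → (P ∧ ¬P); the model is not a countermodel.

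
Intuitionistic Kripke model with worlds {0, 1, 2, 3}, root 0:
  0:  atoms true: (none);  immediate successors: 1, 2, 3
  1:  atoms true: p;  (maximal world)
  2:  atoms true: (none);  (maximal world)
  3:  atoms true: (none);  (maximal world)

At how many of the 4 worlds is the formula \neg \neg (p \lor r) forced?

1

0: does not force it — 0 \nVdash \neg \neg (p \lor r) since 2 is accessible from 0 and 2 \Vdash \neg (p \lor r).
1: forces it.
2: does not force it — 2 \nVdash \neg \neg (p \lor r) since 2 is accessible from 2 and 2 \Vdash \neg (p \lor r).
3: does not force it — 3 \nVdash \neg \neg (p \lor r) since 3 is accessible from 3 and 3 \Vdash \neg (p \lor r).
Worlds forcing the formula: {1}.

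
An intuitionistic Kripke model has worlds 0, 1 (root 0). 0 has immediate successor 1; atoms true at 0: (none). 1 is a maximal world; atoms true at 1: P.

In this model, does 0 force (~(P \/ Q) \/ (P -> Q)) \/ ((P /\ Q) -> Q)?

0 ||- (~(P \/ Q) \/ (P -> Q)) \/ ((P /\ Q) -> Q) via the disjunct (P /\ Q) -> Q.

Yes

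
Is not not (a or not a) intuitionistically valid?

This is the double negation of excluded middle, which is intuitionistically derivable.
Assuming not (a or not a): from a we'd get a or not a, so not a; but then a or not a again — contradiction. Hence not not (a or not a).

Yes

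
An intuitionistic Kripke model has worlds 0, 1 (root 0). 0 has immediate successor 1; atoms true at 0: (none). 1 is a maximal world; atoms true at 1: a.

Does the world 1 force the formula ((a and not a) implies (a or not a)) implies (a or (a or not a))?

Yes

1 forces ((a and not a) implies (a or not a)) implies (a or (a or not a)): every world accessible from 1 that forces (a and not a) implies (a or not a) (namely 1) also forces a or (a or not a).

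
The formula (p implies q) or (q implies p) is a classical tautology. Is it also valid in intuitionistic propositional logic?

This is the Gödel–Dummett linearity axiom, which is not intuitionistically valid.
A Kripke countermodel: worlds u0, u1, u2; order generated by u0 <= u1, u0 <= u2; atoms true at each world — u0:{}; u1:{p}; u2:{q}.
u0 does not force (p implies q) or (q implies p): neither disjunct is forced at u0.
u0 does not force p implies q: at the accessible world u1, u1 forces p but u1 does not force q.
u1 lacks atom q, so u1 does not force q.
So the root u0 does not force the formula.

No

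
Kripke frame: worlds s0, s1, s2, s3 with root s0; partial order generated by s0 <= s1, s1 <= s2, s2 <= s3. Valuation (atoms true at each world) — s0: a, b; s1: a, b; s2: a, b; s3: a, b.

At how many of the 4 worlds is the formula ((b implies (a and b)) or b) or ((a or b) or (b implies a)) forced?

4

s0: forces it.
s1: forces it.
s2: forces it.
s3: forces it.
Worlds forcing the formula: {s0, s1, s2, s3}.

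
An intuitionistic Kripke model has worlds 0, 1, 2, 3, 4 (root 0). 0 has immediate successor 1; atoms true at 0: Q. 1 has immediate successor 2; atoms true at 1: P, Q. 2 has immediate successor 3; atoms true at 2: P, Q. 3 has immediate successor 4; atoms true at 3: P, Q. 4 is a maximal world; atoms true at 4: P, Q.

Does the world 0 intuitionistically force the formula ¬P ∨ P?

0 ⊮ ¬P ∨ P: neither disjunct is forced at 0.
0 ⊮ ¬P since 1 is accessible from 0 and 1 ⊩ P.

No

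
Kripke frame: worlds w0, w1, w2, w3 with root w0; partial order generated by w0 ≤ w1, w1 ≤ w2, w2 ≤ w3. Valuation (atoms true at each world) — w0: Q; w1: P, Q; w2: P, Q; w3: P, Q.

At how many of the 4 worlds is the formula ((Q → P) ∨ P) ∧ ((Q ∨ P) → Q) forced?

w0: does not force it — w0 ⊮ ((Q → P) ∨ P) ∧ ((Q ∨ P) → Q) since w0 fails (Q → P) ∨ P.
w1: forces it.
w2: forces it.
w3: forces it.
Worlds forcing the formula: {w1, w2, w3}.

3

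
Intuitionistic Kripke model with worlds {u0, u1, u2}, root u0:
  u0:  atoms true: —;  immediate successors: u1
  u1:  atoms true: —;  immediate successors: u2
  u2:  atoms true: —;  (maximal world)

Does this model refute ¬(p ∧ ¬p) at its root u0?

No

u0 ⊩ ¬(p ∧ ¬p): no world accessible from u0 forces p ∧ ¬p.
So the root u0 forces ¬(p ∧ ¬p); the model is not a countermodel.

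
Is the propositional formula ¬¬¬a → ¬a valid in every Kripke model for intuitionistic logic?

This is triple-negation reduction, which is intuitionistically derivable.
Assume ¬¬¬a and suppose a. Then ¬¬a (double-negation introduction), contradicting ¬¬¬a. So ¬a.

Yes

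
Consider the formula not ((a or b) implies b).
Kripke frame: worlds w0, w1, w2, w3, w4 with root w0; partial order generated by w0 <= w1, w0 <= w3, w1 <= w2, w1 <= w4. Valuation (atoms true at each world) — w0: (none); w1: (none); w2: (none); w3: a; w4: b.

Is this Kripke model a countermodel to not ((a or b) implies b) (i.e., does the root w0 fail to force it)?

w0 does not force not ((a or b) implies b) since w1 is accessible from w0 and w1 forces (a or b) implies b.
w1 forces (a or b) implies b: every world accessible from w1 that forces a or b (namely w4) also forces b.
So the root w0 does not force not ((a or b) implies b); the model is a countermodel.

Yes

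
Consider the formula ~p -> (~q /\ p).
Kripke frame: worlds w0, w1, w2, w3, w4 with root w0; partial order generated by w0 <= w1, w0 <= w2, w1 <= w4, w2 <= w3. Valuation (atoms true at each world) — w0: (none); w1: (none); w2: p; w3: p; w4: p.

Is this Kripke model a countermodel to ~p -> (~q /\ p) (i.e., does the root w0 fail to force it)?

No

w0 ||- ~p -> (~q /\ p) vacuously: no world accessible from w0 forces the antecedent ~p.
So the root w0 forces ~p -> (~q /\ p); the model is not a countermodel.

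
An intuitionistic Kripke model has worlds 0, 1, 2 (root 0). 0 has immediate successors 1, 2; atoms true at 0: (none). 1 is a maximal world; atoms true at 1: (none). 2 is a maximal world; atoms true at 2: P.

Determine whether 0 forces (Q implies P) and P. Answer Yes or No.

0 does not force (Q implies P) and P since 0 fails P.

No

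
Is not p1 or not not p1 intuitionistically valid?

This is the weak law of excluded middle, which is not intuitionistically valid.
A Kripke countermodel: worlds a, b, c; order generated by a <= b, a <= c; atoms true at each world — a:{}; b:{p1}; c:{}.
a does not force not p1 or not not p1: neither disjunct is forced at a.
a does not force not p1 since b is accessible from a and b forces p1.
So the root a does not force the formula.

No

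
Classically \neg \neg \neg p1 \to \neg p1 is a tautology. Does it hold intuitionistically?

This is triple-negation reduction, which is intuitionistically derivable.
Assume \neg \neg \neg p1 and suppose p1. Then \neg \neg p1 (double-negation introduction), contradicting \neg \neg \neg p1. So \neg p1.

Yes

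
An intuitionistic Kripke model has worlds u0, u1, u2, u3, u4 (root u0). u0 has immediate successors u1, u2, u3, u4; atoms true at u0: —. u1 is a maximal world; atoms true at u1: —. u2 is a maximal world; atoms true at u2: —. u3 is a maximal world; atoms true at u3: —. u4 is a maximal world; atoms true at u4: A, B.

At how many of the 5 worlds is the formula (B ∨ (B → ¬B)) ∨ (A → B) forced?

5

u0: forces it.
u1: forces it.
u2: forces it.
u3: forces it.
u4: forces it.
Worlds forcing the formula: {u0, u1, u2, u3, u4}.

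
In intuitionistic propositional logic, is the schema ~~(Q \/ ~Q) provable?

This is the double negation of excluded middle, which is intuitionistically derivable.
Assuming ~(Q \/ ~Q): from Q we'd get Q \/ ~Q, so ~Q; but then Q \/ ~Q again — contradiction. Hence ~~(Q \/ ~Q).

Yes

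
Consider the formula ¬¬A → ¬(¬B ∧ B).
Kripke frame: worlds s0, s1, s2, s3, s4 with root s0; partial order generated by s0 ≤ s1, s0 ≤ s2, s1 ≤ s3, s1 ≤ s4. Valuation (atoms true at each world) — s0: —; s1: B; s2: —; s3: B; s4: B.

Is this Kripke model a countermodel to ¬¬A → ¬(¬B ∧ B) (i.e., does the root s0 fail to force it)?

s0 ⊩ ¬¬A → ¬(¬B ∧ B) vacuously: no world accessible from s0 forces the antecedent ¬¬A.
So the root s0 forces ¬¬A → ¬(¬B ∧ B); the model is not a countermodel.

No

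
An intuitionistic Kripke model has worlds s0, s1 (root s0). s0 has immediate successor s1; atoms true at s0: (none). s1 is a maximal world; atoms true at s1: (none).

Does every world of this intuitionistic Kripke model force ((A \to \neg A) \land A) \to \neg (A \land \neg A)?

Yes

s0 \Vdash ((A \to \neg A) \land A) \to \neg (A \land \neg A) vacuously: no world accessible from s0 forces the antecedent (A \to \neg A) \land A.
Since the root s0 forces ((A \to \neg A) \land A) \to \neg (A \land \neg A) and forcing is persistent (monotone upward), every world forces it.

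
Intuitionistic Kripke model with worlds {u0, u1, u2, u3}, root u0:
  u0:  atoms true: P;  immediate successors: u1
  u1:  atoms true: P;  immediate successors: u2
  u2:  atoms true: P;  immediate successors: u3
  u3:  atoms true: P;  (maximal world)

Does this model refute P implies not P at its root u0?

Yes

u0 does not force P implies not P: already at u0 itself, u0 forces P but u0 does not force not P.
u0 does not force not P since u0 is accessible from u0 and u0 forces P.
So the root u0 does not force P implies not P; the model is a countermodel.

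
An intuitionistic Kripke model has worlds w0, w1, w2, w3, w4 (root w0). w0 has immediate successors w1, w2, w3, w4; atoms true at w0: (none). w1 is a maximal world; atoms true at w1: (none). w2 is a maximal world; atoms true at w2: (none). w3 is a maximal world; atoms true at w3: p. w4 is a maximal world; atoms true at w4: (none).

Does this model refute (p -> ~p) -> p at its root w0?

Yes

w0 ||-/- (p -> ~p) -> p: at the accessible world w1, w1 ||- p -> ~p but w1 ||-/- p.
w1 lacks atom p, so w1 ||-/- p.
So the root w0 does not force (p -> ~p) -> p; the model is a countermodel.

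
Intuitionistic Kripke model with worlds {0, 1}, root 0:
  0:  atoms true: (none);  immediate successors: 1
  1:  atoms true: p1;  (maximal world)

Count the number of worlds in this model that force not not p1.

2

0: forces it.
1: forces it.
Worlds forcing the formula: {0, 1}.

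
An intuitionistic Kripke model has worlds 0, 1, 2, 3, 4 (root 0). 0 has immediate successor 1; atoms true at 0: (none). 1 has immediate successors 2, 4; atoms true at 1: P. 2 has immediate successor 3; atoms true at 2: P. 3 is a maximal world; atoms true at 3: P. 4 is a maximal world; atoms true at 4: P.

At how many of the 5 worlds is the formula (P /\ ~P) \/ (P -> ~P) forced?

0: does not force it — 0 ||-/- (P /\ ~P) \/ (P -> ~P): neither disjunct is forced at 0.
1: does not force it — 1 ||-/- (P /\ ~P) \/ (P -> ~P): neither disjunct is forced at 1.
2: does not force it.
3: does not force it.
4: does not force it.
Worlds forcing the formula: { }.

0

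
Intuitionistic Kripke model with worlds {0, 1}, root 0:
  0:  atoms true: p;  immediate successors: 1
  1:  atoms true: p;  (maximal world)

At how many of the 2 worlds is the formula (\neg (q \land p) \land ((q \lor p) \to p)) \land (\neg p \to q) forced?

2

0: forces it.
1: forces it.
Worlds forcing the formula: {0, 1}.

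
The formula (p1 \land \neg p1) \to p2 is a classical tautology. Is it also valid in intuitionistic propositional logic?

This is an instance of ex falso quodlibet, which is intuitionistically derivable.
No world can force both p1 and \neg p1, so the antecedent p1 \land \neg p1 is never forced and the implication holds vacuously at every world.

Yes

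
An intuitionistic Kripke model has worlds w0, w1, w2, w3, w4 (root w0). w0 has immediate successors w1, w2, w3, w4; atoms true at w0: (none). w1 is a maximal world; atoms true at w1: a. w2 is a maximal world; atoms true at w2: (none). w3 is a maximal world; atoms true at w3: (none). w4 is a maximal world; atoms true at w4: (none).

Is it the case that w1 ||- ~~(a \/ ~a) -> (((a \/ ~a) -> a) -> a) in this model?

Yes

w1 ||- ~~(a \/ ~a) -> (((a \/ ~a) -> a) -> a): every world accessible from w1 that forces ~~(a \/ ~a) (namely w1) also forces ((a \/ ~a) -> a) -> a.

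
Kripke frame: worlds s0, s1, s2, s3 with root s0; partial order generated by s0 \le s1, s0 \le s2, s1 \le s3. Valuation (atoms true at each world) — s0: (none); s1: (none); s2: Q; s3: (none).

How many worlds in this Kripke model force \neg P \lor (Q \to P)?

s0: forces it.
s1: forces it.
s2: forces it.
s3: forces it.
Worlds forcing the formula: {s0, s1, s2, s3}.

4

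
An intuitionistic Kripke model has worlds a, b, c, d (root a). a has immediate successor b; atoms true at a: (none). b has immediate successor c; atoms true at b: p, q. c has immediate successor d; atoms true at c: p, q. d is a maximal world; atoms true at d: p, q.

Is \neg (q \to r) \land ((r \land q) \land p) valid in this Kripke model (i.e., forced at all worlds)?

No

Not every world: a \nVdash \neg (q \to r) \land ((r \land q) \land p).
a \nVdash \neg (q \to r) \land ((r \land q) \land p) since a fails (r \land q) \land p.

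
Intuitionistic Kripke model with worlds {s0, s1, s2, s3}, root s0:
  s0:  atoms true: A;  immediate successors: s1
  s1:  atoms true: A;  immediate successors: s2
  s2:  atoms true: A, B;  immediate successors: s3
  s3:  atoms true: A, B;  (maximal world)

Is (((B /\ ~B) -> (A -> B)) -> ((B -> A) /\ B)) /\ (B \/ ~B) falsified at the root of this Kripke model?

Yes

s0 ||-/- (((B /\ ~B) -> (A -> B)) -> ((B -> A) /\ B)) /\ (B \/ ~B) since s0 fails ((B /\ ~B) -> (A -> B)) -> ((B -> A) /\ B).
So the root s0 does not force (((B /\ ~B) -> (A -> B)) -> ((B -> A) /\ B)) /\ (B \/ ~B); the model is a countermodel.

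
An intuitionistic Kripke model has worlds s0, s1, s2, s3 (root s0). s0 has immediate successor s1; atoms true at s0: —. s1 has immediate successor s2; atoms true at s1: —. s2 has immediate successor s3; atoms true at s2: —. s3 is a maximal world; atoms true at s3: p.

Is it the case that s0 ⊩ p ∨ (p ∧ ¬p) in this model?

s0 ⊮ p ∨ (p ∧ ¬p): neither disjunct is forced at s0.
s0 lacks atom p, so s0 ⊮ p.

No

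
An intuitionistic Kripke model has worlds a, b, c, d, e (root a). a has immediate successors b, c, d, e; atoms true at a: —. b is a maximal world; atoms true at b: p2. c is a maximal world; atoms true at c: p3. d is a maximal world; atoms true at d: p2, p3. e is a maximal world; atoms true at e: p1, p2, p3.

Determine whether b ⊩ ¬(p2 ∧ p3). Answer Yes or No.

Yes

b ⊩ ¬(p2 ∧ p3): no world accessible from b forces p2 ∧ p3.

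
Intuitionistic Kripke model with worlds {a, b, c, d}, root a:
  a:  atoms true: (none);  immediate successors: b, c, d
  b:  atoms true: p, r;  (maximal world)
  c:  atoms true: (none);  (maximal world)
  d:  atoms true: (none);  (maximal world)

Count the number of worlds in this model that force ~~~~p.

a: does not force it — a ||-/- ~~~~p since c is accessible from a and c ||- ~~~p.
b: forces it.
c: does not force it.
d: does not force it.
Worlds forcing the formula: {b}.

1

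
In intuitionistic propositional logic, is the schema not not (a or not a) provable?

Yes

This is the double negation of excluded middle, which is intuitionistically derivable.
Assuming not (a or not a): from a we'd get a or not a, so not a; but then a or not a again — contradiction. Hence not not (a or not a).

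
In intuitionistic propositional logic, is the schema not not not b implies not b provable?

This is triple-negation reduction, which is intuitionistically derivable.
Assume not not not b and suppose b. Then not not b (double-negation introduction), contradicting not not not b. So not b.

Yes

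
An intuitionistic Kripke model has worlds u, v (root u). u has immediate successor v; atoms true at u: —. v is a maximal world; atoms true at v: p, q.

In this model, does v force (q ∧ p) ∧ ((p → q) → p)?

Yes

v ⊩ (q ∧ p) ∧ ((p → q) → p) since v forces both conjuncts.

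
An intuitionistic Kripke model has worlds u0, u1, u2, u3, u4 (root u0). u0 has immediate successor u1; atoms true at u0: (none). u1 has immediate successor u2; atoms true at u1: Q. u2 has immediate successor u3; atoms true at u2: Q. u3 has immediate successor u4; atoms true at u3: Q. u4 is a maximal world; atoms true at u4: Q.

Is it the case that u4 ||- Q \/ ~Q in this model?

Yes

u4 ||- Q \/ ~Q via the disjunct Q.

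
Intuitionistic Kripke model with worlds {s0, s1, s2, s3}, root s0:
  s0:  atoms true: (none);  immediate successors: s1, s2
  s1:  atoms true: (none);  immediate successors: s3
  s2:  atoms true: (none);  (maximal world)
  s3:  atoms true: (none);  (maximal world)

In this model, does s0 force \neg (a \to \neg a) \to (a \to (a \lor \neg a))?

s0 \Vdash \neg (a \to \neg a) \to (a \to (a \lor \neg a)) vacuously: no world accessible from s0 forces the antecedent \neg (a \to \neg a).

Yes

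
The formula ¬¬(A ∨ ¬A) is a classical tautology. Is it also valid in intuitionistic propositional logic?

Yes

This is the double negation of excluded middle, which is intuitionistically derivable.
Assuming ¬(A ∨ ¬A): from A we'd get A ∨ ¬A, so ¬A; but then A ∨ ¬A again — contradiction. Hence ¬¬(A ∨ ¬A).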